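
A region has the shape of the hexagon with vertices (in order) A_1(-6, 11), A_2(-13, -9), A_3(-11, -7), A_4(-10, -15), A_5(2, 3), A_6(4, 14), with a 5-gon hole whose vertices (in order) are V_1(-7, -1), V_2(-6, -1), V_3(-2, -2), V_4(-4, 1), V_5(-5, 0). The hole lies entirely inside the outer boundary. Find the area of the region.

Outer boundary:
Apply the surveyor's formula: 2A = Σ (x_i·y_{i+1} − x_{i+1}·y_i), indices taken mod 6.
Cross-terms: 197, -8, 95, 0, 16, 128  ⇒  Σ = 428
Area = |Σ|/2 = 214.
Hole:
Apply the surveyor's formula: 2A = Σ (x_i·y_{i+1} − x_{i+1}·y_i), indices taken mod 5.
Σ = (1) + (10) + (-10) + (5) + (5) = 11
Area = |Σ|/2 = 5.5.
Net area = 214 − 5.5 = 208.5.

208.5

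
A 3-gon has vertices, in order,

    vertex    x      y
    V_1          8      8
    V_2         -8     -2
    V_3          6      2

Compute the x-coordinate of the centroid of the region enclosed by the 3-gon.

Apply Gauss's area formula. First the cross-terms c_i = x_i·y_{i+1} − x_{i+1}·y_i:
  48, -4, 32  ⇒  2A = 76, A = 38.
Then Σ (x_i + x_{i+1})·c_i = 456, so x̄ = 456 / (6·38) = 2.

2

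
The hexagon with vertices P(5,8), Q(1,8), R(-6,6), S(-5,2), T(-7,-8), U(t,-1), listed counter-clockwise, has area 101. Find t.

The doubled signed area Σ (x_i y_{i+1} − x_{i+1} y_i) is linear in t.
With t=0 it equals 170; the coefficient of t is 16 (from the two edges through U).
So 16·t + 170 = 2·101 = 202 ⇒ t = 2.

2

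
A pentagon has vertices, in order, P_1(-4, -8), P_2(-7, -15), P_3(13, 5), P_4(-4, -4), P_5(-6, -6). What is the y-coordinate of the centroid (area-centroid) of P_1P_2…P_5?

-515/117

Apply Gauss's area formula. First the cross-terms c_i = x_i·y_{i+1} − x_{i+1}·y_i:
  4, 160, -32, 0, 24  ⇒  2A = 156, A = 78.
Then Σ (y_i + y_{i+1})·c_i = -2060, so ȳ = -2060 / (6·78) = -515/117.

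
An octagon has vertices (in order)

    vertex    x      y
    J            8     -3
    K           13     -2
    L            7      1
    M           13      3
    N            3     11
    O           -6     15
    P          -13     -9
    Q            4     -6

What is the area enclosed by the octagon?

351

Apply the shoelace formula: 2A = Σ (x_i·y_{i+1} − x_{i+1}·y_i), indices taken mod 8.
Σ = (23) + (27) + (8) + (134) + (111) + (249) + (114) + (36) = 702
Area = |Σ|/2 = 351.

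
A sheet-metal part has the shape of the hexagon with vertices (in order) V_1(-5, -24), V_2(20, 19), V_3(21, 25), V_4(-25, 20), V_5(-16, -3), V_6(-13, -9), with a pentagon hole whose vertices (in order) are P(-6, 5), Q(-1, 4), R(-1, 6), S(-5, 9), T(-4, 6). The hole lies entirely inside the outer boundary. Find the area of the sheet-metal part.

1138

Outer boundary:
Σ = (385) + (101) + (1045) + (395) + (105) + (267) = 2298
Area = |Σ|/2 = 1149.
Hole:
Apply the shoelace (surveyor's) formula: 2A = Σ (x_i·y_{i+1} − x_{i+1}·y_i), indices taken mod 5.
Σ = (-19) + (-2) + (21) + (6) + (16) = 22
Area = |Σ|/2 = 11.
Net area = 1149 − 11 = 1138.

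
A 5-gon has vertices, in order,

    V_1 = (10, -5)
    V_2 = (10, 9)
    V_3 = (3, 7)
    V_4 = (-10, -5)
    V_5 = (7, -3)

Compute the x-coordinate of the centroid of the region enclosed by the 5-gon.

Apply the shoelace (surveyor's) formula. First the cross-terms c_i = x_i·y_{i+1} − x_{i+1}·y_i:
  140, 43, 55, 65, -5  ⇒  2A = 298, A = 149.
Then Σ (x_i + x_{i+1})·c_i = 2694, so x̄ = 2694 / (6·149) = 449/149.

449/149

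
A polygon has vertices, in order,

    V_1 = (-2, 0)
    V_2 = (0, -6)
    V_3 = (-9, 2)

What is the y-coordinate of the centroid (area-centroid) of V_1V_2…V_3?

-4/3

Apply Gauss's area formula. First the cross-terms c_i = x_i·y_{i+1} − x_{i+1}·y_i:
  12, -54, 4  ⇒  2A = -38, A = -19.
Then Σ (y_i + y_{i+1})·c_i = 152, so ȳ = 152 / (6·(-19)) = -4/3.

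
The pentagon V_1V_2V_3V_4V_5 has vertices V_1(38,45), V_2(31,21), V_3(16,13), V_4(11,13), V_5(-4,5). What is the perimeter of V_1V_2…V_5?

|V_1V_2| = √((-7)² + (-24)²) = √625 = 25
|V_2V_3| = √((-15)² + (-8)²) = √289 = 17
|V_3V_4| = √((-5)² + (0)²) = √25 = 5
|V_4V_5| = √((-15)² + (-8)²) = √289 = 17
|V_5V_1| = √((42)² + (40)²) = √3364 = 58
Perimeter = 25 + 17 + 5 + 17 + 58 = 122.

122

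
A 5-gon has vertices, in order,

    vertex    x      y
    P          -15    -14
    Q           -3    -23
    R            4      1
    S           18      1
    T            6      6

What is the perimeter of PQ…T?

96

|PQ| = √((12)² + (-9)²) = √225 = 15
|QR| = √((7)² + (24)²) = √625 = 25
|RS| = √((14)² + (0)²) = √196 = 14
|ST| = √((-12)² + (5)²) = √169 = 13
|TP| = √((-21)² + (-20)²) = √841 = 29
Perimeter = 15 + 25 + 14 + 13 + 29 = 96.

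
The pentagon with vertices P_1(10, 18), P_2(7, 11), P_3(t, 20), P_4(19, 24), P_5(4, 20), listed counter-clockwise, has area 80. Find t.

20

The doubled signed area Σ (x_i y_{i+1} − x_{i+1} y_i) is linear in t.
With t=0 it equals -100; the coefficient of t is 13 (from the two edges through P_3).
So 13·t + -100 = 2·80 = 160 ⇒ t = 20.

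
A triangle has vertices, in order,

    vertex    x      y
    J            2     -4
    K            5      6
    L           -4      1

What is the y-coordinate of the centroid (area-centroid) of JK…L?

1

Apply Gauss's area formula. First the cross-terms c_i = x_i·y_{i+1} − x_{i+1}·y_i:
  32, 29, 14  ⇒  2A = 75, A = 37.5.
Then Σ (y_i + y_{i+1})·c_i = 225, so ȳ = 225 / (6·37.5) = 1.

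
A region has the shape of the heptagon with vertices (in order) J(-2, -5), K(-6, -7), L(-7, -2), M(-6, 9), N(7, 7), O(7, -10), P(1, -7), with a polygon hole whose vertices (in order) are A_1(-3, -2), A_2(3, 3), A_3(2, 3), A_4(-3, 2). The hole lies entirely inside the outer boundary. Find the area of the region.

192.5

Outer boundary:
J→K: (-2)(-7) − (-6)(-5) = -16
K→L: (-6)(-2) − (-7)(-7) = -37
L→M: (-7)(9) − (-6)(-2) = -75
M→N: (-6)(7) − (7)(9) = -105
N→O: (7)(-10) − (7)(7) = -119
O→P: (7)(-7) − (1)(-10) = -39
P→J: (1)(-5) − (-2)(-7) = -19
Σ = -410
Area = |Σ|/2 = 205.
Hole:
Cross-terms: -3, 3, 13, 12  ⇒  Σ = 25
Area = |Σ|/2 = 12.5.
Net area = 205 − 12.5 = 192.5.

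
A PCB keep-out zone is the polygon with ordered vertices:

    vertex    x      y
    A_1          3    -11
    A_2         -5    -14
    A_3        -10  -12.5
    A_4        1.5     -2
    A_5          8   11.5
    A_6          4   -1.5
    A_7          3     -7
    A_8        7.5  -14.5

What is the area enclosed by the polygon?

Σ = (-97) + (-77.5) + (38.75) + (33.25) + (-58) + (-23.5) + (9) + (-39) = -214
Area = |Σ|/2 = 107.

107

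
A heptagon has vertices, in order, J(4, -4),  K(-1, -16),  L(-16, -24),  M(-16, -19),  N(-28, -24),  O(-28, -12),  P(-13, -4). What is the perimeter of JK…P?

|JK| = √((-5)² + (-12)²) = √169 = 13
|KL| = √((-15)² + (-8)²) = √289 = 17
|LM| = √((0)² + (5)²) = √25 = 5
|MN| = √((-12)² + (-5)²) = √169 = 13
|NO| = √((0)² + (12)²) = √144 = 12
|OP| = √((15)² + (8)²) = √289 = 17
|PJ| = √((17)² + (0)²) = √289 = 17
Perimeter = 13 + 17 + 5 + 13 + 12 + 17 + 17 = 94.

94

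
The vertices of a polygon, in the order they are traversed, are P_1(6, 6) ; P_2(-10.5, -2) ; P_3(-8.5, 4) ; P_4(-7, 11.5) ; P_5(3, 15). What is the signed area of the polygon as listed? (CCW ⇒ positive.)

Apply the shoelace (surveyor's) formula: 2A = Σ (x_i·y_{i+1} − x_{i+1}·y_i), indices taken mod 5.
P_1→P_2: (6)(-2) − (-10.5)(6) = 51
P_2→P_3: (-10.5)(4) − (-8.5)(-2) = -59
P_3→P_4: (-8.5)(11.5) − (-7)(4) = -69.75
P_4→P_5: (-7)(15) − (3)(11.5) = -139.5
P_5→P_1: (3)(6) − (6)(15) = -72
Σ = -289.25
Signed area = Σ/2 = -144.625 (negative ⇒ clockwise traversal).

-144.625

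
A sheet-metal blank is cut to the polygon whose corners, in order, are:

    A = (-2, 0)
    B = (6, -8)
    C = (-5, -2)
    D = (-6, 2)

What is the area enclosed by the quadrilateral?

Apply Gauss's area formula: 2A = Σ (x_i·y_{i+1} − x_{i+1}·y_i), indices taken mod 4.
Cross-terms: 16, -52, -22, 4  ⇒  Σ = -54
Area = |Σ|/2 = 27.

27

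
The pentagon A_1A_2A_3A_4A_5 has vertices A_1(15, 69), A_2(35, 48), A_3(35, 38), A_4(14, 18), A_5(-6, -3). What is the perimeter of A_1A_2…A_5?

|A_1A_2| = √((20)² + (-21)²) = √841 = 29
|A_2A_3| = √((0)² + (-10)²) = √100 = 10
|A_3A_4| = √((-21)² + (-20)²) = √841 = 29
|A_4A_5| = √((-20)² + (-21)²) = √841 = 29
|A_5A_1| = √((21)² + (72)²) = √5625 = 75
Perimeter = 29 + 10 + 29 + 29 + 75 = 172.

172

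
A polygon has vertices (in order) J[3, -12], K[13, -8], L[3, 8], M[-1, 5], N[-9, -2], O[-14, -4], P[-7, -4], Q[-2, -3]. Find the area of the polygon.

Cross-terms: 132, 128, 23, 47, 8, 28, 13, 33  ⇒  Σ = 412
Area = |Σ|/2 = 206.

206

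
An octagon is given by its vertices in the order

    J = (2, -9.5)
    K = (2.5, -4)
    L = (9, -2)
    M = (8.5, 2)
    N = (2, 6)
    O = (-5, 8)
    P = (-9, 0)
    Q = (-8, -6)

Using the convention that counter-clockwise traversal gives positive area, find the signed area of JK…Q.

194.375

Apply the shoelace (surveyor's) formula: 2A = Σ (x_i·y_{i+1} − x_{i+1}·y_i), indices taken mod 8.
Σ = (15.75) + (31) + (35) + (47) + (46) + (72) + (54) + (88) = 388.75
Signed area = Σ/2 = 194.375 (positive ⇒ counter-clockwise traversal).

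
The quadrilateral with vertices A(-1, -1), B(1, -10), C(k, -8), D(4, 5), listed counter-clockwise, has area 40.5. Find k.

The doubled signed area Σ (x_i y_{i+1} − x_{i+1} y_i) is linear in k.
With k=0 it equals 36; the coefficient of k is 15 (from the two edges through C).
So 15·k + 36 = 2·40.5 = 81 ⇒ k = 3.

3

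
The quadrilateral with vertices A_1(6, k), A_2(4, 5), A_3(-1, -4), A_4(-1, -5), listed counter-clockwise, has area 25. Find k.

0

Write out the shoelace sum; only the two edges meeting at A_1 involve k:
2·Area = [((-1)·k − 6·(-5)) + (6·5 − 4·k)] + -10
       = -5·k + 50 = 50
⇒ k = 0.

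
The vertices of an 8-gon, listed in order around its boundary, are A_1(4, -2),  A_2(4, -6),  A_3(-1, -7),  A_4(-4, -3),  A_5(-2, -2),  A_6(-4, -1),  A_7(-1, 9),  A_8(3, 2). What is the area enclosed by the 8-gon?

Apply the shoelace formula: 2A = Σ (x_i·y_{i+1} − x_{i+1}·y_i), indices taken mod 8.
Σ = (-16) + (-34) + (-25) + (2) + (-6) + (-37) + (-29) + (-14) = -159
Area = |Σ|/2 = 79.5.

79.5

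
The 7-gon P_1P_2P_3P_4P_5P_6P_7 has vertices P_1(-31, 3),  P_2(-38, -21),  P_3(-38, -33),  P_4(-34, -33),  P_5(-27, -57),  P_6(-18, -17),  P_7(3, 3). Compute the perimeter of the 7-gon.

170

|P_1P_2| = √((-7)² + (-24)²) = √625 = 25
|P_2P_3| = √((0)² + (-12)²) = √144 = 12
|P_3P_4| = √((4)² + (0)²) = √16 = 4
|P_4P_5| = √((7)² + (-24)²) = √625 = 25
|P_5P_6| = √((9)² + (40)²) = √1681 = 41
|P_6P_7| = √((21)² + (20)²) = √841 = 29
|P_7P_1| = √((-34)² + (0)²) = √1156 = 34
Perimeter = 25 + 12 + 4 + 25 + 41 + 29 + 34 = 170.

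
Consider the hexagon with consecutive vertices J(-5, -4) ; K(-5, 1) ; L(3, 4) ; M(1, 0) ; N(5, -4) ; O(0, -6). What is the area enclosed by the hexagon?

58

Cross-terms: -25, -23, -4, -4, -30, -30  ⇒  Σ = -116
Area = |Σ|/2 = 58.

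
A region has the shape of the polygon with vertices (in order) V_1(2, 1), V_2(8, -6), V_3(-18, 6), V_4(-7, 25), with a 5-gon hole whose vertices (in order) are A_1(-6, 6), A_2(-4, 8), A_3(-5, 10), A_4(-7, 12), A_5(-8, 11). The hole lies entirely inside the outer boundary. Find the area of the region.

261

Outer boundary:
Cross-terms: -20, -60, -408, -57  ⇒  Σ = -545
Area = |Σ|/2 = 272.5.
Hole:
Σ = (-24) + (0) + (10) + (19) + (18) = 23
Area = |Σ|/2 = 11.5.
Net area = 272.5 − 11.5 = 261.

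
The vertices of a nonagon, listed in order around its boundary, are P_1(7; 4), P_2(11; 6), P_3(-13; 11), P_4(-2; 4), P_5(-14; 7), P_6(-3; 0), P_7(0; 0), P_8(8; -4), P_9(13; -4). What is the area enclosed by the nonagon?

Apply the shoelace formula: 2A = Σ (x_i·y_{i+1} − x_{i+1}·y_i), indices taken mod 9.
Cross-terms: -2, 199, -30, 42, 21, 0, 0, 20, 80  ⇒  Σ = 330
Area = |Σ|/2 = 165.

165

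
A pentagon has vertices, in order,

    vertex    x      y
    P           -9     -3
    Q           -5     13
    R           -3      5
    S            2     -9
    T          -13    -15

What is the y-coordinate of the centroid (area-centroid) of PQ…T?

Apply the shoelace (surveyor's) formula. First the cross-terms c_i = x_i·y_{i+1} − x_{i+1}·y_i:
  -132, 14, 17, -147, -96  ⇒  2A = -344, A = -172.
Then Σ (y_i + y_{i+1})·c_i = 4120, so ȳ = 4120 / (6·(-172)) = -515/129.

-515/129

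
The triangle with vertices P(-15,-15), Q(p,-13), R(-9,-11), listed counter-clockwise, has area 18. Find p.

-3

Write out the shoelace sum; only the two edges meeting at Q involve p:
2·Area = [((-15)·(-13) − p·(-15)) + (p·(-11) − (-9)·(-13))] + -30
       = 4·p + 48 = 36
⇒ p = -3.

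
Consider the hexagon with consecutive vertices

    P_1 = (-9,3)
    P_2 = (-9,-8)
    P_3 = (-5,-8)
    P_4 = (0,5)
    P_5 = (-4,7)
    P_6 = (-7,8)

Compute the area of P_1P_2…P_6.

97

Apply the shoelace (surveyor's) formula: 2A = Σ (x_i·y_{i+1} − x_{i+1}·y_i), indices taken mod 6.
Cross-terms: 99, 32, -25, 20, 17, 51  ⇒  Σ = 194
Area = |Σ|/2 = 97.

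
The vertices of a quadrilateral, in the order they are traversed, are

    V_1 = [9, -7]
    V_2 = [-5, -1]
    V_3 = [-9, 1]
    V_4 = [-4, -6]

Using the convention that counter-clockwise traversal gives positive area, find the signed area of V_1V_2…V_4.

Apply the shoelace (surveyor's) formula: 2A = Σ (x_i·y_{i+1} − x_{i+1}·y_i), indices taken mod 4.
V_1→V_2: (9)(-1) − (-5)(-7) = -44
V_2→V_3: (-5)(1) − (-9)(-1) = -14
V_3→V_4: (-9)(-6) − (-4)(1) = 58
V_4→V_1: (-4)(-7) − (9)(-6) = 82
Σ = 82
Signed area = Σ/2 = 41 (positive ⇒ counter-clockwise traversal).

41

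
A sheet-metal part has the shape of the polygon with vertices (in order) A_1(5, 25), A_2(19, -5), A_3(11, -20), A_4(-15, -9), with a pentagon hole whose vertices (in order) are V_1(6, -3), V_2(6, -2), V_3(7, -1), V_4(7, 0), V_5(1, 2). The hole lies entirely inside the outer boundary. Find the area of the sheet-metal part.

Outer boundary:
Σ = (-500) + (-325) + (-399) + (-330) = -1554
Area = |Σ|/2 = 777.
Hole:
Σ = (6) + (8) + (7) + (14) + (-15) = 20
Area = |Σ|/2 = 10.
Net area = 777 − 10 = 767.

767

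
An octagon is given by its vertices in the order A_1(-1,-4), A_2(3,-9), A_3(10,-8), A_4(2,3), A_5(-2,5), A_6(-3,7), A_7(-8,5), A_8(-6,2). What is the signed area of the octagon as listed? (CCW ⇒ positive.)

Apply Gauss's area formula: 2A = Σ (x_i·y_{i+1} − x_{i+1}·y_i), indices taken mod 8.
A_1→A_2: (-1)(-9) − (3)(-4) = 21
A_2→A_3: (3)(-8) − (10)(-9) = 66
A_3→A_4: (10)(3) − (2)(-8) = 46
A_4→A_5: (2)(5) − (-2)(3) = 16
A_5→A_6: (-2)(7) − (-3)(5) = 1
A_6→A_7: (-3)(5) − (-8)(7) = 41
A_7→A_8: (-8)(2) − (-6)(5) = 14
A_8→A_1: (-6)(-4) − (-1)(2) = 26
Σ = 231
Signed area = Σ/2 = 115.5 (positive ⇒ counter-clockwise traversal).

115.5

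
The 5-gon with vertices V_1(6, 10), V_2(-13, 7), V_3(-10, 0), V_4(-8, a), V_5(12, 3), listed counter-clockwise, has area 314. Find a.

-14

Write out the shoelace sum; only the two edges meeting at V_4 involve a:
2·Area = [((-10)·a − (-8)·0) + ((-8)·3 − 12·a)] + 344
       = -22·a + 320 = 628
⇒ a = -14.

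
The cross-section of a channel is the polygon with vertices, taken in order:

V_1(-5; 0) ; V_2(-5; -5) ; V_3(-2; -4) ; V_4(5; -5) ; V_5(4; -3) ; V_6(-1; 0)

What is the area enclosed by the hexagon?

V_1→V_2: (-5)(-5) − (-5)(0) = 25
V_2→V_3: (-5)(-4) − (-2)(-5) = 10
V_3→V_4: (-2)(-5) − (5)(-4) = 30
V_4→V_5: (5)(-3) − (4)(-5) = 5
V_5→V_6: (4)(0) − (-1)(-3) = -3
V_6→V_1: (-1)(0) − (-5)(0) = 0
Σ = 67
Area = |Σ|/2 = 33.5.

33.5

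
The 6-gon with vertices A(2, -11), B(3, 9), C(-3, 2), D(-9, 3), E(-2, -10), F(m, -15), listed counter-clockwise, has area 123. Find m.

Write out the shoelace sum; only the two edges meeting at F involve m:
2·Area = [((-2)·(-15) − m·(-10)) + (m·(-11) − 2·(-15))] + 189
       = -1·m + 249 = 246
⇒ m = 3.

3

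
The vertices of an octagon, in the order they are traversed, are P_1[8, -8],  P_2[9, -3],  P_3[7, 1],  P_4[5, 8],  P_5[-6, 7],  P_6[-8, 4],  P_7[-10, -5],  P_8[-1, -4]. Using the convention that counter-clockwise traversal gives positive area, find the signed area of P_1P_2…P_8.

199.5

Apply the surveyor's formula: 2A = Σ (x_i·y_{i+1} − x_{i+1}·y_i), indices taken mod 8.
Σ = (48) + (30) + (51) + (83) + (32) + (80) + (35) + (40) = 399
Signed area = Σ/2 = 199.5 (positive ⇒ counter-clockwise traversal).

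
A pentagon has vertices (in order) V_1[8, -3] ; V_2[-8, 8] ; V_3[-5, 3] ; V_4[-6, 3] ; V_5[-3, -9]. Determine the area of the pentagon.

V_1→V_2: (8)(8) − (-8)(-3) = 40
V_2→V_3: (-8)(3) − (-5)(8) = 16
V_3→V_4: (-5)(3) − (-6)(3) = 3
V_4→V_5: (-6)(-9) − (-3)(3) = 63
V_5→V_1: (-3)(-3) − (8)(-9) = 81
Σ = 203
Area = |Σ|/2 = 101.5.

101.5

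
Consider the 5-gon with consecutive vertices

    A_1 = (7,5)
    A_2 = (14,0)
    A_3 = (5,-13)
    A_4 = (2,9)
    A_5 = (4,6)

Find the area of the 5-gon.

113.5

Apply Gauss's area formula: 2A = Σ (x_i·y_{i+1} − x_{i+1}·y_i), indices taken mod 5.
Σ = (-70) + (-182) + (71) + (-24) + (-22) = -227
Area = |Σ|/2 = 113.5.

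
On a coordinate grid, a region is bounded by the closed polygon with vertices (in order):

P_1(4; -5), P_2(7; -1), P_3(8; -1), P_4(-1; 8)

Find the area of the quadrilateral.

34

Σ = (31) + (1) + (63) + (-27) = 68
Area = |Σ|/2 = 34.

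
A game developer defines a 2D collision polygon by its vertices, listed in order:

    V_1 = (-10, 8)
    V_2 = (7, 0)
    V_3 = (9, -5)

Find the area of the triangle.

Cross-terms: -56, -35, 22  ⇒  Σ = -69
Area = |Σ|/2 = 34.5.

34.5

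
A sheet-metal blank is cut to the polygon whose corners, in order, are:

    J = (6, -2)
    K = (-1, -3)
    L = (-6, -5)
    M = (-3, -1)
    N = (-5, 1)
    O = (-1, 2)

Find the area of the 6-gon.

34.5

Apply the surveyor's formula: 2A = Σ (x_i·y_{i+1} − x_{i+1}·y_i), indices taken mod 6.
Σ = (-20) + (-13) + (-9) + (-8) + (-9) + (-10) = -69
Area = |Σ|/2 = 34.5.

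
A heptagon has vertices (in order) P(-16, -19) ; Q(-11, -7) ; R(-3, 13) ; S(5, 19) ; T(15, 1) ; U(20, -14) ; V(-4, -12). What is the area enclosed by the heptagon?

652.5

Σ = (-97) + (-164) + (-122) + (-280) + (-230) + (-296) + (-116) = -1305
Area = |Σ|/2 = 652.5.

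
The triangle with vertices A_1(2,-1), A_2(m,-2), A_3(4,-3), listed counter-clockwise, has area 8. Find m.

The doubled signed area Σ (x_i y_{i+1} − x_{i+1} y_i) is linear in m.
With m=0 it equals 6; the coefficient of m is -2 (from the two edges through A_2).
So -2·m + 6 = 2·8 = 16 ⇒ m = -5.

-5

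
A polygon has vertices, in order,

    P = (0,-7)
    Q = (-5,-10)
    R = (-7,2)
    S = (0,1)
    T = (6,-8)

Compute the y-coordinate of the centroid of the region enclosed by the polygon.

-943/255

Apply the surveyor's formula. First the cross-terms c_i = x_i·y_{i+1} − x_{i+1}·y_i:
  -35, -80, -7, -6, -42  ⇒  2A = -170, A = -85.
Then Σ (y_i + y_{i+1})·c_i = 1886, so ȳ = 1886 / (6·(-85)) = -943/255.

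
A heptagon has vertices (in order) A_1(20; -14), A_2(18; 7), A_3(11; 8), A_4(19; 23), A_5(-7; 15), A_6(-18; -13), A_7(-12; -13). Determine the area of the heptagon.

Apply the surveyor's formula: 2A = Σ (x_i·y_{i+1} − x_{i+1}·y_i), indices taken mod 7.
A_1→A_2: (20)(7) − (18)(-14) = 392
A_2→A_3: (18)(8) − (11)(7) = 67
A_3→A_4: (11)(23) − (19)(8) = 101
A_4→A_5: (19)(15) − (-7)(23) = 446
A_5→A_6: (-7)(-13) − (-18)(15) = 361
A_6→A_7: (-18)(-13) − (-12)(-13) = 78
A_7→A_1: (-12)(-14) − (20)(-13) = 428
Σ = 1873
Area = |Σ|/2 = 936.5.

936.5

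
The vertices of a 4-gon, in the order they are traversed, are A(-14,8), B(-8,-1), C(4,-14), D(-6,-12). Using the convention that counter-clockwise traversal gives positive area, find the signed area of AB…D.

-77

Apply the shoelace formula: 2A = Σ (x_i·y_{i+1} − x_{i+1}·y_i), indices taken mod 4.
A→B: (-14)(-1) − (-8)(8) = 78
B→C: (-8)(-14) − (4)(-1) = 116
C→D: (4)(-12) − (-6)(-14) = -132
D→A: (-6)(8) − (-14)(-12) = -216
Σ = -154
Signed area = Σ/2 = -77 (negative ⇒ clockwise traversal).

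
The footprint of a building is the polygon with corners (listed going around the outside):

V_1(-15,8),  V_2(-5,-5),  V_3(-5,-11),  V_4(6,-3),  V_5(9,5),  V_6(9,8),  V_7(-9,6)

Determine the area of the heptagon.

227

Apply the shoelace formula: 2A = Σ (x_i·y_{i+1} − x_{i+1}·y_i), indices taken mod 7.
Cross-terms: 115, 30, 81, 57, 27, 126, 18  ⇒  Σ = 454
Area = |Σ|/2 = 227.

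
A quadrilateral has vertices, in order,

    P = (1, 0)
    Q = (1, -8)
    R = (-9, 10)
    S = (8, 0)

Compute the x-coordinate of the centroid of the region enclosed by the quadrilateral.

Apply the shoelace (surveyor's) formula. First the cross-terms c_i = x_i·y_{i+1} − x_{i+1}·y_i:
  -8, -62, -80, 0  ⇒  2A = -150, A = -75.
Then Σ (x_i + x_{i+1})·c_i = 560, so x̄ = 560 / (6·(-75)) = -56/45.

-56/45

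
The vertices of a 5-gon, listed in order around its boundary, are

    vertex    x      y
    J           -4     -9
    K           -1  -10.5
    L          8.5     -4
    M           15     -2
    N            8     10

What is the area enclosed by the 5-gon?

Apply the shoelace (surveyor's) formula: 2A = Σ (x_i·y_{i+1} − x_{i+1}·y_i), indices taken mod 5.
Σ = (33) + (93.25) + (43) + (166) + (-32) = 303.25
Area = |Σ|/2 = 151.625.

151.625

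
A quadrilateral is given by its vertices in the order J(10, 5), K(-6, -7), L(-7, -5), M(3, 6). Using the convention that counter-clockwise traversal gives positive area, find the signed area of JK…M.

Apply the shoelace formula: 2A = Σ (x_i·y_{i+1} − x_{i+1}·y_i), indices taken mod 4.
Σ = (-40) + (-19) + (-27) + (-45) = -131
Signed area = Σ/2 = -65.5 (negative ⇒ clockwise traversal).

-65.5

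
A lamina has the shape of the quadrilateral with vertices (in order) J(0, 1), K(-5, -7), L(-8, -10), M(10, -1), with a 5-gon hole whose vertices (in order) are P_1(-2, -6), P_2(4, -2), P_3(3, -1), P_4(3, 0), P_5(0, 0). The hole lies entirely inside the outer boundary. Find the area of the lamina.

42

Outer boundary:
Σ = (5) + (-6) + (108) + (10) = 117
Area = |Σ|/2 = 58.5.
Hole:
Σ = (28) + (2) + (3) + (0) + (0) = 33
Area = |Σ|/2 = 16.5.
Net area = 58.5 − 16.5 = 42.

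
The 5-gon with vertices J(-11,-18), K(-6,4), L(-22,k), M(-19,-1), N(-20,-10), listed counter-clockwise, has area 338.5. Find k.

Write out the shoelace sum; only the two edges meeting at L involve k:
2·Area = [((-6)·k − (-22)·4) + ((-22)·(-1) − (-19)·k)] + 268
       = 13·k + 378 = 677
⇒ k = 23.

23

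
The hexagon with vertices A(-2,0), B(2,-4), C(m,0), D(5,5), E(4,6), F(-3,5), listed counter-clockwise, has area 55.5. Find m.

The doubled signed area Σ (x_i y_{i+1} − x_{i+1} y_i) is linear in m.
With m=0 it equals 66; the coefficient of m is 9 (from the two edges through C).
So 9·m + 66 = 2·55.5 = 111 ⇒ m = 5.

5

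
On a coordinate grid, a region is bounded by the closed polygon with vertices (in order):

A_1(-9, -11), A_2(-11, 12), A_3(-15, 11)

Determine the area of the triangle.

Cross-terms: -229, 59, 264  ⇒  Σ = 94
Area = |Σ|/2 = 47.

47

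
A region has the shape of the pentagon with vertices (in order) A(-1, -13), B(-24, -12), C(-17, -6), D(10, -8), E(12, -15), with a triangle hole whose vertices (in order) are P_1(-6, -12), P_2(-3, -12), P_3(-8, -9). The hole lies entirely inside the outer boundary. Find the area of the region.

Outer boundary:
Cross-terms: -300, -60, 196, -54, -171  ⇒  Σ = -389
Area = |Σ|/2 = 194.5.
Hole:
Σ = (36) + (-69) + (42) = 9
Area = |Σ|/2 = 4.5.
Net area = 194.5 − 4.5 = 190.

190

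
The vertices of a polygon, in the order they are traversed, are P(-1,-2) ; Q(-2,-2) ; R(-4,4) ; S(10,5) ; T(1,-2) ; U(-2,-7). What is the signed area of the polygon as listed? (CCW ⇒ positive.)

Σ = (-2) + (-16) + (-60) + (-25) + (-11) + (-3) = -117
Signed area = Σ/2 = -58.5 (negative ⇒ clockwise traversal).

-58.5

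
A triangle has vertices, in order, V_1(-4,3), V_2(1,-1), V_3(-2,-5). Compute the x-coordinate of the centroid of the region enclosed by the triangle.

Apply the shoelace (surveyor's) formula. First the cross-terms c_i = x_i·y_{i+1} − x_{i+1}·y_i:
  1, -7, -26  ⇒  2A = -32, A = -16.
Then Σ (x_i + x_{i+1})·c_i = 160, so x̄ = 160 / (6·(-16)) = -5/3.

-5/3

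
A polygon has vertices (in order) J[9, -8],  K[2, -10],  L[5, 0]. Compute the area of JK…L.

Σ = (-74) + (50) + (-40) = -64
Area = |Σ|/2 = 32.

32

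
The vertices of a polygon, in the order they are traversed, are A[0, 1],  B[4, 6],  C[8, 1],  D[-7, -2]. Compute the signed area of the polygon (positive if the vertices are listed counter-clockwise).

Σ = (-4) + (-44) + (-9) + (-7) = -64
Signed area = Σ/2 = -32 (negative ⇒ clockwise traversal).

-32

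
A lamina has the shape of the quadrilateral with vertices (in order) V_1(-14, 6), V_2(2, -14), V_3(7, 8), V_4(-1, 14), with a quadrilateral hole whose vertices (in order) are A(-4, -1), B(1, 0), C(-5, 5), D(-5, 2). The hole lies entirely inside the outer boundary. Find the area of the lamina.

Outer boundary:
Σ = (184) + (114) + (106) + (190) = 594
Area = |Σ|/2 = 297.
Hole:
Apply the shoelace (surveyor's) formula: 2A = Σ (x_i·y_{i+1} − x_{i+1}·y_i), indices taken mod 4.
Σ = (1) + (5) + (15) + (13) = 34
Area = |Σ|/2 = 17.
Net area = 297 − 17 = 280.

280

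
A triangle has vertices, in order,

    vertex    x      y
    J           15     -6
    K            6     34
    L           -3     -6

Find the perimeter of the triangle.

|JK| = √((-9)² + (40)²) = √1681 = 41
|KL| = √((-9)² + (-40)²) = √1681 = 41
|LJ| = √((18)² + (0)²) = √324 = 18
Perimeter = 41 + 41 + 18 = 100.

100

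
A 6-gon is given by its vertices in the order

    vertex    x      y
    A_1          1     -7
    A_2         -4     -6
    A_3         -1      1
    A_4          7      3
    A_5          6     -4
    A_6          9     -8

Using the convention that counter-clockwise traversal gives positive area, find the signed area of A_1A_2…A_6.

A_1→A_2: (1)(-6) − (-4)(-7) = -34
A_2→A_3: (-4)(1) − (-1)(-6) = -10
A_3→A_4: (-1)(3) − (7)(1) = -10
A_4→A_5: (7)(-4) − (6)(3) = -46
A_5→A_6: (6)(-8) − (9)(-4) = -12
A_6→A_1: (9)(-7) − (1)(-8) = -55
Σ = -167
Signed area = Σ/2 = -83.5 (negative ⇒ clockwise traversal).

-83.5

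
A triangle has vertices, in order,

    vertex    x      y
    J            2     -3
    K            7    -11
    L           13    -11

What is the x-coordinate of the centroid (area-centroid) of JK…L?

Apply the shoelace (surveyor's) formula. First the cross-terms c_i = x_i·y_{i+1} − x_{i+1}·y_i:
  -1, 66, -17  ⇒  2A = 48, A = 24.
Then Σ (x_i + x_{i+1})·c_i = 1056, so x̄ = 1056 / (6·24) = 22/3.

22/3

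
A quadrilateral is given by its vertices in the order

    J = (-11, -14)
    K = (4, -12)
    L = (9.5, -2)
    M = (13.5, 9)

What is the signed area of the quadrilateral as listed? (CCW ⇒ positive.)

Apply the shoelace formula: 2A = Σ (x_i·y_{i+1} − x_{i+1}·y_i), indices taken mod 4.
J→K: (-11)(-12) − (4)(-14) = 188
K→L: (4)(-2) − (9.5)(-12) = 106
L→M: (9.5)(9) − (13.5)(-2) = 112.5
M→J: (13.5)(-14) − (-11)(9) = -90
Σ = 316.5
Signed area = Σ/2 = 158.25 (positive ⇒ counter-clockwise traversal).

158.25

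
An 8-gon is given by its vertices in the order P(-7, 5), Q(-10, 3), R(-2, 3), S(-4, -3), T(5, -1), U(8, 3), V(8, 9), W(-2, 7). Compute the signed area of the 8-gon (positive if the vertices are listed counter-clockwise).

113

Apply the surveyor's formula: 2A = Σ (x_i·y_{i+1} − x_{i+1}·y_i), indices taken mod 8.
Σ = (29) + (-24) + (18) + (19) + (23) + (48) + (74) + (39) = 226
Signed area = Σ/2 = 113 (positive ⇒ counter-clockwise traversal).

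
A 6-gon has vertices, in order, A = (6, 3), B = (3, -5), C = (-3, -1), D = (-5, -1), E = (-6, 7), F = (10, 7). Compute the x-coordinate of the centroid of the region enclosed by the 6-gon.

131/168

Apply the surveyor's formula. First the cross-terms c_i = x_i·y_{i+1} − x_{i+1}·y_i:
  -39, -18, -2, -41, -112, -12  ⇒  2A = -224, A = -112.
Then Σ (x_i + x_{i+1})·c_i = -524, so x̄ = -524 / (6·(-112)) = 131/168.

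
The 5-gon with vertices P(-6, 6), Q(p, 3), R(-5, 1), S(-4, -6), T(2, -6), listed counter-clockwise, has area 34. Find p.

-5

The doubled signed area Σ (x_i y_{i+1} − x_{i+1} y_i) is linear in p.
With p=0 it equals 43; the coefficient of p is -5 (from the two edges through Q).
So -5·p + 43 = 2·34 = 68 ⇒ p = -5.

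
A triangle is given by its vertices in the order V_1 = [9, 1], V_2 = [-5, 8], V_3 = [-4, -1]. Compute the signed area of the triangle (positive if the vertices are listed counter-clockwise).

V_1→V_2: (9)(8) − (-5)(1) = 77
V_2→V_3: (-5)(-1) − (-4)(8) = 37
V_3→V_1: (-4)(1) − (9)(-1) = 5
Σ = 119
Signed area = Σ/2 = 59.5 (positive ⇒ counter-clockwise traversal).

59.5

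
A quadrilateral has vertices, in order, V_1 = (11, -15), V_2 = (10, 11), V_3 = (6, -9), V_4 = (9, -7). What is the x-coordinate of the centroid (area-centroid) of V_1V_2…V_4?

Apply the shoelace (surveyor's) formula. First the cross-terms c_i = x_i·y_{i+1} − x_{i+1}·y_i:
  271, -156, 39, -58  ⇒  2A = 96, A = 48.
Then Σ (x_i + x_{i+1})·c_i = 2620, so x̄ = 2620 / (6·48) = 655/72.

655/72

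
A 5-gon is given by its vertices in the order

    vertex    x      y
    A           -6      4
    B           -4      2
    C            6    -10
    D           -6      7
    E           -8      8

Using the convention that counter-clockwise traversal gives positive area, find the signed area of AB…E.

19

Σ = (4) + (28) + (-18) + (8) + (16) = 38
Signed area = Σ/2 = 19 (positive ⇒ counter-clockwise traversal).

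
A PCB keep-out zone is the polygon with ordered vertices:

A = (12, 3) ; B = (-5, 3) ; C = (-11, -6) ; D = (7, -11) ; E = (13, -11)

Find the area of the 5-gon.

257

Apply Gauss's area formula: 2A = Σ (x_i·y_{i+1} − x_{i+1}·y_i), indices taken mod 5.
Σ = (51) + (63) + (163) + (66) + (171) = 514
Area = |Σ|/2 = 257.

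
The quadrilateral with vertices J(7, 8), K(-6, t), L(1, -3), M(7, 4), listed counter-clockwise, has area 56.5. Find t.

-1

The doubled signed area Σ (x_i y_{i+1} − x_{i+1} y_i) is linear in t.
With t=0 it equals 119; the coefficient of t is 6 (from the two edges through K).
So 6·t + 119 = 2·56.5 = 113 ⇒ t = -1.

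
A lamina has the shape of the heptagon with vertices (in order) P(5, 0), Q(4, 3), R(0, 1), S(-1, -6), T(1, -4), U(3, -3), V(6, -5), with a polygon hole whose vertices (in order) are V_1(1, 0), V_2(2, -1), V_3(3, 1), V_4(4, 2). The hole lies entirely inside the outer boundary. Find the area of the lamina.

Outer boundary:
Apply the shoelace (surveyor's) formula: 2A = Σ (x_i·y_{i+1} − x_{i+1}·y_i), indices taken mod 7.
Σ = (15) + (4) + (1) + (10) + (9) + (3) + (25) = 67
Area = |Σ|/2 = 33.5.
Hole:
Apply Gauss's area formula: 2A = Σ (x_i·y_{i+1} − x_{i+1}·y_i), indices taken mod 4.
Cross-terms: -1, 5, 2, -2  ⇒  Σ = 4
Area = |Σ|/2 = 2.
Net area = 33.5 − 2 = 31.5.

31.5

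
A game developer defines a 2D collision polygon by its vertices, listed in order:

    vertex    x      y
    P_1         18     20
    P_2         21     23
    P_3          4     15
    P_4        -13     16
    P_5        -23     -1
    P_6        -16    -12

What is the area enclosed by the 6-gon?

Apply the shoelace formula: 2A = Σ (x_i·y_{i+1} − x_{i+1}·y_i), indices taken mod 6.
P_1→P_2: (18)(23) − (21)(20) = -6
P_2→P_3: (21)(15) − (4)(23) = 223
P_3→P_4: (4)(16) − (-13)(15) = 259
P_4→P_5: (-13)(-1) − (-23)(16) = 381
P_5→P_6: (-23)(-12) − (-16)(-1) = 260
P_6→P_1: (-16)(20) − (18)(-12) = -104
Σ = 1013
Area = |Σ|/2 = 506.5.

506.5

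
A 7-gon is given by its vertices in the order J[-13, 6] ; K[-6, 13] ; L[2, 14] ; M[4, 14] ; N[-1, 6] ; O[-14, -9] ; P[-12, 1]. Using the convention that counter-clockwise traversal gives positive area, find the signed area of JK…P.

-160.5

Apply the surveyor's formula: 2A = Σ (x_i·y_{i+1} − x_{i+1}·y_i), indices taken mod 7.
Σ = (-133) + (-110) + (-28) + (38) + (93) + (-122) + (-59) = -321
Signed area = Σ/2 = -160.5 (negative ⇒ clockwise traversal).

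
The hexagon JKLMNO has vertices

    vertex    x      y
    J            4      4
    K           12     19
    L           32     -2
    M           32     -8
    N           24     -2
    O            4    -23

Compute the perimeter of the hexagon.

|JK| = √((8)² + (15)²) = √289 = 17
|KL| = √((20)² + (-21)²) = √841 = 29
|LM| = √((0)² + (-6)²) = √36 = 6
|MN| = √((-8)² + (6)²) = √100 = 10
|NO| = √((-20)² + (-21)²) = √841 = 29
|OJ| = √((0)² + (27)²) = √729 = 27
Perimeter = 17 + 29 + 6 + 10 + 29 + 27 = 118.

118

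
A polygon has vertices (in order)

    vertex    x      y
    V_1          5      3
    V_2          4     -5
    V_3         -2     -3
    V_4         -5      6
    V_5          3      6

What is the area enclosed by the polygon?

Apply the surveyor's formula: 2A = Σ (x_i·y_{i+1} − x_{i+1}·y_i), indices taken mod 5.
Σ = (-37) + (-22) + (-27) + (-48) + (-21) = -155
Area = |Σ|/2 = 77.5.

77.5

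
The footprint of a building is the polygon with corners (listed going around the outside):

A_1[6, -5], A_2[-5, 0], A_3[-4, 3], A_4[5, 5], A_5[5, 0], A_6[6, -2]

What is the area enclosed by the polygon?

Σ = (-25) + (-15) + (-35) + (-25) + (-10) + (-18) = -128
Area = |Σ|/2 = 64.

64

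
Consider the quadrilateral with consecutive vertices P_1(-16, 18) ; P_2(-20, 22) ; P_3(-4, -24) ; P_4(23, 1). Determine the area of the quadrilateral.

Apply Gauss's area formula: 2A = Σ (x_i·y_{i+1} − x_{i+1}·y_i), indices taken mod 4.
Σ = (8) + (568) + (548) + (430) = 1554
Area = |Σ|/2 = 777.

777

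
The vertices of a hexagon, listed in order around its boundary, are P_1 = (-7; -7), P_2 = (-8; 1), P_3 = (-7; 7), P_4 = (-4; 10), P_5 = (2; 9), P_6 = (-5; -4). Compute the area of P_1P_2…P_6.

P_1→P_2: (-7)(1) − (-8)(-7) = -63
P_2→P_3: (-8)(7) − (-7)(1) = -49
P_3→P_4: (-7)(10) − (-4)(7) = -42
P_4→P_5: (-4)(9) − (2)(10) = -56
P_5→P_6: (2)(-4) − (-5)(9) = 37
P_6→P_1: (-5)(-7) − (-7)(-4) = 7
Σ = -166
Area = |Σ|/2 = 83.

83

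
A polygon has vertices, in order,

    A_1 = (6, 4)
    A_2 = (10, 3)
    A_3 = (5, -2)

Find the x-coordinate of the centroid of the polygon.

Apply the shoelace (surveyor's) formula. First the cross-terms c_i = x_i·y_{i+1} − x_{i+1}·y_i:
  -22, -35, 32  ⇒  2A = -25, A = -12.5.
Then Σ (x_i + x_{i+1})·c_i = -525, so x̄ = -525 / (6·(-12.5)) = 7.

7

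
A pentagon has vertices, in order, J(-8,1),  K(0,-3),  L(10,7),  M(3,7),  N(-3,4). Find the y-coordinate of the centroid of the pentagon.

422/165

Apply the surveyor's formula. First the cross-terms c_i = x_i·y_{i+1} − x_{i+1}·y_i:
  24, 30, 49, 33, 29  ⇒  2A = 165, A = 82.5.
Then Σ (y_i + y_{i+1})·c_i = 1266, so ȳ = 1266 / (6·82.5) = 422/165.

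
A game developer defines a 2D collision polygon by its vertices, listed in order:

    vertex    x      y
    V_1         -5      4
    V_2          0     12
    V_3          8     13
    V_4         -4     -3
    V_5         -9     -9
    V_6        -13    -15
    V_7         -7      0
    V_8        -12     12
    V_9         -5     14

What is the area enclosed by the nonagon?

174

Apply the surveyor's formula: 2A = Σ (x_i·y_{i+1} − x_{i+1}·y_i), indices taken mod 9.
Cross-terms: -60, -96, 28, 9, 18, -105, -84, -108, 50  ⇒  Σ = -348
Area = |Σ|/2 = 174.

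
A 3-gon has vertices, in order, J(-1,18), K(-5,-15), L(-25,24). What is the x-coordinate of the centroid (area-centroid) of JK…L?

-31/3

Apply the shoelace (surveyor's) formula. First the cross-terms c_i = x_i·y_{i+1} − x_{i+1}·y_i:
  105, -495, -426  ⇒  2A = -816, A = -408.
Then Σ (x_i + x_{i+1})·c_i = 25296, so x̄ = 25296 / (6·(-408)) = -31/3.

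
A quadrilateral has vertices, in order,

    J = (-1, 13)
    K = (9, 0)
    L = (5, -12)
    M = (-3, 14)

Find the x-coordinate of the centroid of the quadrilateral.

95/27

Apply the surveyor's formula. First the cross-terms c_i = x_i·y_{i+1} − x_{i+1}·y_i:
  -117, -108, 34, -25  ⇒  2A = -216, A = -108.
Then Σ (x_i + x_{i+1})·c_i = -2280, so x̄ = -2280 / (6·(-108)) = 95/27.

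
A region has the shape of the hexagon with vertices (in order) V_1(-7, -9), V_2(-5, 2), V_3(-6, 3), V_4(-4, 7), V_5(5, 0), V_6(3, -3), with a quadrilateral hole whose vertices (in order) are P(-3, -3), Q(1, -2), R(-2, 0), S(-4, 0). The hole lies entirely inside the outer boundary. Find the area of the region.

Outer boundary:
Cross-terms: -59, -3, -30, -35, -15, -48  ⇒  Σ = -190
Area = |Σ|/2 = 95.
Hole:
Σ = (9) + (-4) + (0) + (12) = 17
Area = |Σ|/2 = 8.5.
Net area = 95 − 8.5 = 86.5.

86.5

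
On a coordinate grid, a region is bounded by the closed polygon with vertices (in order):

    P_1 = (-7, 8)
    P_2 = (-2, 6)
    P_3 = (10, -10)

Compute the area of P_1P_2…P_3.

28

Apply the shoelace formula: 2A = Σ (x_i·y_{i+1} − x_{i+1}·y_i), indices taken mod 3.
P_1→P_2: (-7)(6) − (-2)(8) = -26
P_2→P_3: (-2)(-10) − (10)(6) = -40
P_3→P_1: (10)(8) − (-7)(-10) = 10
Σ = -56
Area = |Σ|/2 = 28.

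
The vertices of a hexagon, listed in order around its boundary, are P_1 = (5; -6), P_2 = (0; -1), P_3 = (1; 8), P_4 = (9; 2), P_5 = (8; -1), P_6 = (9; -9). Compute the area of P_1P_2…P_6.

Apply the shoelace (surveyor's) formula: 2A = Σ (x_i·y_{i+1} − x_{i+1}·y_i), indices taken mod 6.
Σ = (-5) + (1) + (-70) + (-25) + (-63) + (-9) = -171
Area = |Σ|/2 = 85.5.

85.5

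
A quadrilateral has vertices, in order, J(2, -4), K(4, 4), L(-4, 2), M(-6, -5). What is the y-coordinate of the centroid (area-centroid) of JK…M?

-43/57

Apply the shoelace (surveyor's) formula. First the cross-terms c_i = x_i·y_{i+1} − x_{i+1}·y_i:
  24, 24, 32, 34  ⇒  2A = 114, A = 57.
Then Σ (y_i + y_{i+1})·c_i = -258, so ȳ = -258 / (6·57) = -43/57.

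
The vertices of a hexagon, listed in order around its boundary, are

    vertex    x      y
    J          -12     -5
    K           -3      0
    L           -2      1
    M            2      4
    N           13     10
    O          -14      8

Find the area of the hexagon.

175

J→K: (-12)(0) − (-3)(-5) = -15
K→L: (-3)(1) − (-2)(0) = -3
L→M: (-2)(4) − (2)(1) = -10
M→N: (2)(10) − (13)(4) = -32
N→O: (13)(8) − (-14)(10) = 244
O→J: (-14)(-5) − (-12)(8) = 166
Σ = 350
Area = |Σ|/2 = 175.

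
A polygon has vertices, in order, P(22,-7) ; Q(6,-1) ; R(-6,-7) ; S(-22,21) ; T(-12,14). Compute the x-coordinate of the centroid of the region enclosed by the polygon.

Apply the shoelace (surveyor's) formula. First the cross-terms c_i = x_i·y_{i+1} − x_{i+1}·y_i:
  20, -48, -280, -56, -224  ⇒  2A = -588, A = -294.
Then Σ (x_i + x_{i+1})·c_i = 8064, so x̄ = 8064 / (6·(-294)) = -32/7.

-32/7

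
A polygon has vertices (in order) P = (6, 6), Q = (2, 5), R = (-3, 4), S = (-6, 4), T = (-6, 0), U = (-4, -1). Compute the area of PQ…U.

Apply Gauss's area formula: 2A = Σ (x_i·y_{i+1} − x_{i+1}·y_i), indices taken mod 6.
Σ = (18) + (23) + (12) + (24) + (6) + (-18) = 65
Area = |Σ|/2 = 32.5.

32.5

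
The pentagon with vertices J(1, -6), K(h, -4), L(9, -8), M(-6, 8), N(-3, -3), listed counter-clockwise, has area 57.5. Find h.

2

Write out the shoelace sum; only the two edges meeting at K involve h:
2·Area = [(1·(-4) − h·(-6)) + (h·(-8) − 9·(-4))] + 87
       = -2·h + 119 = 115
⇒ h = 2.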